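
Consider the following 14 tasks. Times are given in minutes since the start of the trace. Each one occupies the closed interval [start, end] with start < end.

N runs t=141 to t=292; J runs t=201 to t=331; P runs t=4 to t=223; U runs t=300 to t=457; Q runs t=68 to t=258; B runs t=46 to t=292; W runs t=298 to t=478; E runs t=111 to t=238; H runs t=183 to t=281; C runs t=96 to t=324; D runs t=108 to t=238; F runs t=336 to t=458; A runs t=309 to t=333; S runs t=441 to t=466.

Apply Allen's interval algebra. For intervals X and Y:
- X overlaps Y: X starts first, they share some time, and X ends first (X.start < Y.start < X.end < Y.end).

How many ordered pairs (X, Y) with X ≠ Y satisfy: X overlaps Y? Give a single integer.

Checking all 182 ordered pairs for relation 'overlaps'; matching pairs in alphabetical order:
(B, C): B overlaps C ✓
(B, J): B overlaps J ✓
(C, A): C overlaps A ✓
(C, J): C overlaps J ✓
(C, U): C overlaps U ✓
(C, W): C overlaps W ✓
(D, H): D overlaps H ✓
(D, J): D overlaps J ✓
(D, N): D overlaps N ✓
(E, H): E overlaps H ✓
(E, J): E overlaps J ✓
(E, N): E overlaps N ✓
(F, S): F overlaps S ✓
(H, J): H overlaps J ✓
(J, A): J overlaps A ✓
(J, U): J overlaps U ✓
(J, W): J overlaps W ✓
(N, J): N overlaps J ✓
(P, B): P overlaps B ✓
(P, C): P overlaps C ✓
(P, D): P overlaps D ✓
(P, E): P overlaps E ✓
(P, H): P overlaps H ✓
(P, J): P overlaps J ✓
... plus 8 further pairs not listed.
Count: 32.

32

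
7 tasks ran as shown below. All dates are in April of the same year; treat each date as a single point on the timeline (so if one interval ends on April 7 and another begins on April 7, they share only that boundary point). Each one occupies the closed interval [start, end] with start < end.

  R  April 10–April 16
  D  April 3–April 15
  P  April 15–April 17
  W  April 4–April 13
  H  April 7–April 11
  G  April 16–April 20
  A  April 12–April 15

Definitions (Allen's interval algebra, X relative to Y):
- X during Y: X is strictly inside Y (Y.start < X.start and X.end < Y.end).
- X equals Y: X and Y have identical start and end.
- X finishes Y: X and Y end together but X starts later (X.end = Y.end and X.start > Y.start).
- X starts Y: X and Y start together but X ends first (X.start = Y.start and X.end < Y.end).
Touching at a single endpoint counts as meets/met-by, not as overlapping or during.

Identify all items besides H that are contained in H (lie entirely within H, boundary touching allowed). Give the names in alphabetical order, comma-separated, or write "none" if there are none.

none

Target H = [April 7, April 11].
A [April 12, April 15] → after → no.
D [April 3, April 15] → contains → no.
G [April 16, April 20] → after → no.
P [April 15, April 17] → after → no.
R [April 10, April 16] → overlapped-by → no.
W [April 4, April 13] → contains → no.
Result: none.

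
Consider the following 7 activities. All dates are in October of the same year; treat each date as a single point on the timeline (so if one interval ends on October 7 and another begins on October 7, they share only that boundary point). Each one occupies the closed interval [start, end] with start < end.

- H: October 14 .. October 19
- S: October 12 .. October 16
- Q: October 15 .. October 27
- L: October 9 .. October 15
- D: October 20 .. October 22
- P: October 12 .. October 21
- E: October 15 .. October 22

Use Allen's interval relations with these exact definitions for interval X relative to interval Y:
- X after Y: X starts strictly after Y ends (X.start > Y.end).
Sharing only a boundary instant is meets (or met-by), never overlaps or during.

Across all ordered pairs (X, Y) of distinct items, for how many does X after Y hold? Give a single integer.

Checking all 42 ordered pairs for relation 'after'; matching pairs in alphabetical order:
(D, H): D after H ✓
(D, L): D after L ✓
(D, S): D after S ✓
Count: 3.

3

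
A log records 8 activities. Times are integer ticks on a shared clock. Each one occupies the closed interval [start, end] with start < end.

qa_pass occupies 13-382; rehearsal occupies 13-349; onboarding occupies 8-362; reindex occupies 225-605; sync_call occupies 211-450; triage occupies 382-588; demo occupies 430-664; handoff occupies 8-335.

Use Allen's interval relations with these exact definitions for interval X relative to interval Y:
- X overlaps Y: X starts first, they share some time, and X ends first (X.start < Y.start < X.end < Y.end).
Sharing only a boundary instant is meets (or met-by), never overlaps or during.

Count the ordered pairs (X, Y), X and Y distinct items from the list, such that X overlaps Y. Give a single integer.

16

Checking all 56 ordered pairs for relation 'overlaps'; matching pairs in alphabetical order:
(handoff, qa_pass): handoff overlaps qa_pass ✓
(handoff, rehearsal): handoff overlaps rehearsal ✓
(handoff, reindex): handoff overlaps reindex ✓
(handoff, sync_call): handoff overlaps sync_call ✓
(onboarding, qa_pass): onboarding overlaps qa_pass ✓
(onboarding, reindex): onboarding overlaps reindex ✓
(onboarding, sync_call): onboarding overlaps sync_call ✓
(qa_pass, reindex): qa_pass overlaps reindex ✓
(qa_pass, sync_call): qa_pass overlaps sync_call ✓
(rehearsal, reindex): rehearsal overlaps reindex ✓
(rehearsal, sync_call): rehearsal overlaps sync_call ✓
(reindex, demo): reindex overlaps demo ✓
(sync_call, demo): sync_call overlaps demo ✓
(sync_call, reindex): sync_call overlaps reindex ✓
(sync_call, triage): sync_call overlaps triage ✓
(triage, demo): triage overlaps demo ✓
Count: 16.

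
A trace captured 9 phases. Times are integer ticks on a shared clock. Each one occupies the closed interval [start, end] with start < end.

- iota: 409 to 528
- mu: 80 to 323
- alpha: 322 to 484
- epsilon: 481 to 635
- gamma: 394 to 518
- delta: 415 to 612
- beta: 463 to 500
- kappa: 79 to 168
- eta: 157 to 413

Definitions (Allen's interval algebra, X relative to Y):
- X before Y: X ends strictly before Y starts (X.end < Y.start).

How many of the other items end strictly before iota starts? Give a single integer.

2

Target iota = [409, 528].
alpha [322, 484] → overlaps → no.
beta [463, 500] → during → no.
delta [415, 612] → overlapped-by → no.
epsilon [481, 635] → overlapped-by → no.
eta [157, 413] → overlaps → no.
gamma [394, 518] → overlaps → no.
kappa [79, 168] → before → counts.
mu [80, 323] → before → counts.
Total: 2.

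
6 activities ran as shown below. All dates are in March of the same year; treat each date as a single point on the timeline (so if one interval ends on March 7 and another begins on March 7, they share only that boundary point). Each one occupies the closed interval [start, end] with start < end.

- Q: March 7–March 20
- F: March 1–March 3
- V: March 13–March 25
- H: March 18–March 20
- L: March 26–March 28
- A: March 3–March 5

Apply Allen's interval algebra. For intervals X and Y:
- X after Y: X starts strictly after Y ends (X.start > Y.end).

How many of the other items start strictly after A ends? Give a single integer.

4

Target A = [March 3, March 5].
F [March 1, March 3] → meets → no.
H [March 18, March 20] → after → counts.
L [March 26, March 28] → after → counts.
Q [March 7, March 20] → after → counts.
V [March 13, March 25] → after → counts.
Total: 4.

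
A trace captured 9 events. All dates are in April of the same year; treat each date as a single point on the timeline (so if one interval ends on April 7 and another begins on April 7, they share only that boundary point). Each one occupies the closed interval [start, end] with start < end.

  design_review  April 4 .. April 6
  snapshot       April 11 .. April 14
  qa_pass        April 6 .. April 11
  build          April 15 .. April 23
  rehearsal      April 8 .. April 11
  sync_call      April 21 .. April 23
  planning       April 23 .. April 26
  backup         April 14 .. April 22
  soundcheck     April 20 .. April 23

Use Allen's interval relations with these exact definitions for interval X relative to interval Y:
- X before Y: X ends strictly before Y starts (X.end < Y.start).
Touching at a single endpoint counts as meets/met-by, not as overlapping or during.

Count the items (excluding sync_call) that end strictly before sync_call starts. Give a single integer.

4

Target sync_call = [April 21, April 23].
backup [April 14, April 22] → overlaps → no.
build [April 15, April 23] → finished-by → no.
design_review [April 4, April 6] → before → counts.
planning [April 23, April 26] → met-by → no.
qa_pass [April 6, April 11] → before → counts.
rehearsal [April 8, April 11] → before → counts.
snapshot [April 11, April 14] → before → counts.
soundcheck [April 20, April 23] → finished-by → no.
Total: 4.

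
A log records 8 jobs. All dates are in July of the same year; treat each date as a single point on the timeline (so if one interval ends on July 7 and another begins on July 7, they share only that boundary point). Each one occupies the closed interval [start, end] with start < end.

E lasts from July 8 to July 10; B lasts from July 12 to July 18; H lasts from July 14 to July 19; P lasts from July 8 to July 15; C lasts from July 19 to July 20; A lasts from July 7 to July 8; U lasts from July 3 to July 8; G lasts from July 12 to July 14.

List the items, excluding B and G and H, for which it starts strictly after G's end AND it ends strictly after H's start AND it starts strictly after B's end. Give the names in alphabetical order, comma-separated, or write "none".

Conditions: its start is strictly after G's end (X.start > July 14) AND its end is strictly after H's start (X.end > July 14) AND its start is strictly after B's end (X.start > July 18).
A: start July 7 > July 14? ✗; end July 8 > July 14? ✗; start July 7 > July 18? ✗ → no.
C: start July 19 > July 14? ✓; end July 20 > July 14? ✓; start July 19 > July 18? ✓ → yes.
E: start July 8 > July 14? ✗; end July 10 > July 14? ✗; start July 8 > July 18? ✗ → no.
P: start July 8 > July 14? ✗; end July 15 > July 14? ✓; start July 8 > July 18? ✗ → no.
U: start July 3 > July 14? ✗; end July 8 > July 14? ✗; start July 3 > July 18? ✗ → no.
Result: C.

C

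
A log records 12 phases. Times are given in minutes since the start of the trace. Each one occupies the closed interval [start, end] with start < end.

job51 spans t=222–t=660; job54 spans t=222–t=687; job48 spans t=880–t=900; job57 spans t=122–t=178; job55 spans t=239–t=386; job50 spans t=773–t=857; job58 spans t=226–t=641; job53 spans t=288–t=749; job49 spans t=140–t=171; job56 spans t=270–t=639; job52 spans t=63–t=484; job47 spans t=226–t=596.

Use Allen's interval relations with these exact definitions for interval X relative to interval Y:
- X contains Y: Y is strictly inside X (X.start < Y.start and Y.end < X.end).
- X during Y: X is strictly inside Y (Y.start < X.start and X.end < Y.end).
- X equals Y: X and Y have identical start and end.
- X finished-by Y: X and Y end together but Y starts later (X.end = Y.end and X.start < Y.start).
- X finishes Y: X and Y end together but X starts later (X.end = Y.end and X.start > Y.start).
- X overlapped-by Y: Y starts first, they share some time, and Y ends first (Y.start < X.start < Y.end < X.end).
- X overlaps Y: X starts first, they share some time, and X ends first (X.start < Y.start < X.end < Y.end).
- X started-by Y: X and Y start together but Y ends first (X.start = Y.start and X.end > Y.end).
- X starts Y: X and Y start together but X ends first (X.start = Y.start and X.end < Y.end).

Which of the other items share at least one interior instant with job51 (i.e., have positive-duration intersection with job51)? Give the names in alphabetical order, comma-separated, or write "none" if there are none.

job47, job52, job53, job54, job55, job56, job58

Target job51 = [t=222, t=660].
job47 [t=226, t=596] → during → yes.
job48 [t=880, t=900] → after → no.
job49 [t=140, t=171] → before → no.
job50 [t=773, t=857] → after → no.
job52 [t=63, t=484] → overlaps → yes.
job53 [t=288, t=749] → overlapped-by → yes.
job54 [t=222, t=687] → started-by → yes.
job55 [t=239, t=386] → during → yes.
job56 [t=270, t=639] → during → yes.
job57 [t=122, t=178] → before → no.
job58 [t=226, t=641] → during → yes.
Result: job47, job52, job53, job54, job55, job56, job58.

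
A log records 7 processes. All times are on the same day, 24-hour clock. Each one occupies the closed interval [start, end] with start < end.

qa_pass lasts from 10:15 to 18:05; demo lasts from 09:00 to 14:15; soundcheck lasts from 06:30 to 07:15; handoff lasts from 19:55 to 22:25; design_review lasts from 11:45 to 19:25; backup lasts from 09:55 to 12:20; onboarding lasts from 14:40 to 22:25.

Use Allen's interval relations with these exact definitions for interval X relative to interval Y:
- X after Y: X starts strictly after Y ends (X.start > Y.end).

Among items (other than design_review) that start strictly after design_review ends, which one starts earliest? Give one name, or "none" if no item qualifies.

Target design_review = [11:45, 19:25].
backup [09:55, 12:20] → overlaps → excluded.
demo [09:00, 14:15] → overlaps → excluded.
handoff [19:55, 22:25] → after → candidate.
onboarding [14:40, 22:25] → overlapped-by → excluded.
qa_pass [10:15, 18:05] → overlaps → excluded.
soundcheck [06:30, 07:15] → before → excluded.
Among candidates, earliest start is 19:55 → handoff.

handoff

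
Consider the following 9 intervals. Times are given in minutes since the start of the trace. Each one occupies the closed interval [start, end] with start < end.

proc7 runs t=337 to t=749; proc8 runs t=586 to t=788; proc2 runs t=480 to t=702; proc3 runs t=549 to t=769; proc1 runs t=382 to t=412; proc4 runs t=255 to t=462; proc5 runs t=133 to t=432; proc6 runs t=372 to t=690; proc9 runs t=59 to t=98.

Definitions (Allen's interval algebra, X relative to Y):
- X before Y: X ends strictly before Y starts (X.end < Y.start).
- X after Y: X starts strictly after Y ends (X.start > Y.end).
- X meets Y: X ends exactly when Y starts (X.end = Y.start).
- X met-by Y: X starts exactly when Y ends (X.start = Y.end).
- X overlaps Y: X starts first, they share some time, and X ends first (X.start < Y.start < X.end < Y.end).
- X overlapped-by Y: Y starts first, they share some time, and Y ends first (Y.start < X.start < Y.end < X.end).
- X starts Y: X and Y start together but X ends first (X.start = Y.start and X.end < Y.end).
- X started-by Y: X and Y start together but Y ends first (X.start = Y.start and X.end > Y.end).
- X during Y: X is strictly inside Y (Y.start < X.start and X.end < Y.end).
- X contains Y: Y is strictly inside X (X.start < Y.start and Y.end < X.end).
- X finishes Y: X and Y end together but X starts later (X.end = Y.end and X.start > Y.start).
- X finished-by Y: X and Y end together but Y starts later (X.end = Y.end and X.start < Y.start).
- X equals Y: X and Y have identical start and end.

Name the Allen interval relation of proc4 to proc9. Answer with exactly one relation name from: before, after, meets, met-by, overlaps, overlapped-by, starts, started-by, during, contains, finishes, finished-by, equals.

after

proc4 = [t=255, t=462]; proc9 = [t=59, t=98].
Compare endpoints: proc4.start > proc9.start, proc4.start > proc9.end, proc4.end > proc9.start, proc4.end > proc9.end.
That pattern is 'after'.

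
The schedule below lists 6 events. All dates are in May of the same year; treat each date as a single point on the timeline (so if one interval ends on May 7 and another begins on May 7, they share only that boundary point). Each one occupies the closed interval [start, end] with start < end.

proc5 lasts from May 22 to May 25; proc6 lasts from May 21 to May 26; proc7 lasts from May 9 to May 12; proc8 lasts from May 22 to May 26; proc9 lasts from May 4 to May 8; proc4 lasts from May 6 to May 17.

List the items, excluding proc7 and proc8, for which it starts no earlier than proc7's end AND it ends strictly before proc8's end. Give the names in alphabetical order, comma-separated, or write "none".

Conditions: its start is no earlier than proc7's end (X.start >= May 12) AND its end is strictly before proc8's end (X.end < May 26).
proc4: start May 6 >= May 12? ✗; end May 17 < May 26? ✓ → no.
proc5: start May 22 >= May 12? ✓; end May 25 < May 26? ✓ → yes.
proc6: start May 21 >= May 12? ✓; end May 26 < May 26? ✗ → no.
proc9: start May 4 >= May 12? ✗; end May 8 < May 26? ✓ → no.
Result: proc5.

proc5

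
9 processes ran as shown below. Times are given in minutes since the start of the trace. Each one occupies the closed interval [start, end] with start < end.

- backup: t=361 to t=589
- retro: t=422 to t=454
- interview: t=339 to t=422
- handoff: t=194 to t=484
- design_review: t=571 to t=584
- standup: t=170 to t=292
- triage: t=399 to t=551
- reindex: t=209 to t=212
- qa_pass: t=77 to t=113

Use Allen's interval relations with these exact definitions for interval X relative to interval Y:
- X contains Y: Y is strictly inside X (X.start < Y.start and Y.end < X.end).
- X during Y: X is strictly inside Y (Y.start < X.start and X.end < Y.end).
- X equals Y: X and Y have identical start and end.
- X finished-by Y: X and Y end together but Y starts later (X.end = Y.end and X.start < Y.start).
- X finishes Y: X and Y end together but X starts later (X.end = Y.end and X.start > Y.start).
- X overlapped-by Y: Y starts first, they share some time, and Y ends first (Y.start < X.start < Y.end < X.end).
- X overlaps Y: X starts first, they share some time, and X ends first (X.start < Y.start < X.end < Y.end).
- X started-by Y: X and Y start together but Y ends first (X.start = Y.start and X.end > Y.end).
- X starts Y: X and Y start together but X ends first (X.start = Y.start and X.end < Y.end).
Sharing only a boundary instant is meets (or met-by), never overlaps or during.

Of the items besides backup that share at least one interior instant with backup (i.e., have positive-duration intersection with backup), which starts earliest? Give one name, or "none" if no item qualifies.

handoff

Target backup = [t=361, t=589].
design_review [t=571, t=584] → during → candidate.
handoff [t=194, t=484] → overlaps → candidate.
interview [t=339, t=422] → overlaps → candidate.
qa_pass [t=77, t=113] → before → excluded.
reindex [t=209, t=212] → before → excluded.
retro [t=422, t=454] → during → candidate.
standup [t=170, t=292] → before → excluded.
triage [t=399, t=551] → during → candidate.
Among candidates, earliest start is t=194 → handoff.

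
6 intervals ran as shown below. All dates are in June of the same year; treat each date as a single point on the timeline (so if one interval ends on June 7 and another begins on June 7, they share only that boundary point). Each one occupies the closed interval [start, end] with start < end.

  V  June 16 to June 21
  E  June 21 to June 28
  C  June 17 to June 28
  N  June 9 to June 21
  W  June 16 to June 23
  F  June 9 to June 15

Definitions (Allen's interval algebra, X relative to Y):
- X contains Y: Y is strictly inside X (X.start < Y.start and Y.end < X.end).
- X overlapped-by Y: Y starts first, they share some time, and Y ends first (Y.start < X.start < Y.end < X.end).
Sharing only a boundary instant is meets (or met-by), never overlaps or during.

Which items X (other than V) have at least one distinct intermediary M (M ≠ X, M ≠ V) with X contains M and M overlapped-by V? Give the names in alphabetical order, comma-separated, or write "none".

none

Target V = [June 16, June 21].
Intermediaries M with M overlapped-by V: C.
Via C — items with X contains C: none.
Union: none.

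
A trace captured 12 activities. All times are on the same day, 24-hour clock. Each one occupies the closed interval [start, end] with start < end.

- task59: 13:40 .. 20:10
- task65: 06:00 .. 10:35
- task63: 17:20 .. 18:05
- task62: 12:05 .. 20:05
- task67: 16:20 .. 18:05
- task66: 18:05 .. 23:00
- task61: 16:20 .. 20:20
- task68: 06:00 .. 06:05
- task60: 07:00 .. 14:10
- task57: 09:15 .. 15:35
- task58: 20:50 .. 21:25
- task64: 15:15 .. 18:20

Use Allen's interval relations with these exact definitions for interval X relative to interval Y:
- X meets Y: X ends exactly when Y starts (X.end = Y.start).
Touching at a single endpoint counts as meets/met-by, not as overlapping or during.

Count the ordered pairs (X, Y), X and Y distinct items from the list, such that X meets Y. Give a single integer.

2

Checking all 132 ordered pairs for relation 'meets'; matching pairs in alphabetical order:
(task63, task66): task63 meets task66 ✓
(task67, task66): task67 meets task66 ✓
Count: 2.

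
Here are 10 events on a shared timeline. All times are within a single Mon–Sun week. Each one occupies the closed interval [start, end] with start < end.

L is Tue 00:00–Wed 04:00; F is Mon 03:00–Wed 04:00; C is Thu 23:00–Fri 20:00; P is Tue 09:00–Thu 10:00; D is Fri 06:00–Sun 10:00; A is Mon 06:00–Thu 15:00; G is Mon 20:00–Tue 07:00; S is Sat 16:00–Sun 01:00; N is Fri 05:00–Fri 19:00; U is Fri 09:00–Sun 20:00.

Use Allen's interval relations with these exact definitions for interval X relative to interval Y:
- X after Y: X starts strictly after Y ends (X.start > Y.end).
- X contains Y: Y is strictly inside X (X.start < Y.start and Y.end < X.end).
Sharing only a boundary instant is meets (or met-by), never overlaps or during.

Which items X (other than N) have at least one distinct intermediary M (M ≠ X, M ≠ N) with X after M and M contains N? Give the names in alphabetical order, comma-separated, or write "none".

S

Target N = [Fri 05:00, Fri 19:00].
Intermediaries M with M contains N: C.
Via C — items with X after C: S.
Union: S.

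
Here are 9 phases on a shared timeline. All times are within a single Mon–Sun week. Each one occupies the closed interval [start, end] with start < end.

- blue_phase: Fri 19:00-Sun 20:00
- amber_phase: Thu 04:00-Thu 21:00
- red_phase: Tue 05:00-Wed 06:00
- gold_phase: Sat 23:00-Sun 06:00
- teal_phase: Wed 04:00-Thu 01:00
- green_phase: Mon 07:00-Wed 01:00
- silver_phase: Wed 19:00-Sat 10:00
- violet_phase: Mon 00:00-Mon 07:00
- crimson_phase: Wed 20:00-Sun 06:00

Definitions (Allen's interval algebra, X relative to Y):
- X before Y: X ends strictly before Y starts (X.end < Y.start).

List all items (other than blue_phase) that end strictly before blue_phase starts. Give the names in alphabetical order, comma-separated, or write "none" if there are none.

Target blue_phase = [Fri 19:00, Sun 20:00].
amber_phase [Thu 04:00, Thu 21:00] → before → yes.
crimson_phase [Wed 20:00, Sun 06:00] → overlaps → no.
gold_phase [Sat 23:00, Sun 06:00] → during → no.
green_phase [Mon 07:00, Wed 01:00] → before → yes.
red_phase [Tue 05:00, Wed 06:00] → before → yes.
silver_phase [Wed 19:00, Sat 10:00] → overlaps → no.
teal_phase [Wed 04:00, Thu 01:00] → before → yes.
violet_phase [Mon 00:00, Mon 07:00] → before → yes.
Result: amber_phase, green_phase, red_phase, teal_phase, violet_phase.

amber_phase, green_phase, red_phase, teal_phase, violet_phase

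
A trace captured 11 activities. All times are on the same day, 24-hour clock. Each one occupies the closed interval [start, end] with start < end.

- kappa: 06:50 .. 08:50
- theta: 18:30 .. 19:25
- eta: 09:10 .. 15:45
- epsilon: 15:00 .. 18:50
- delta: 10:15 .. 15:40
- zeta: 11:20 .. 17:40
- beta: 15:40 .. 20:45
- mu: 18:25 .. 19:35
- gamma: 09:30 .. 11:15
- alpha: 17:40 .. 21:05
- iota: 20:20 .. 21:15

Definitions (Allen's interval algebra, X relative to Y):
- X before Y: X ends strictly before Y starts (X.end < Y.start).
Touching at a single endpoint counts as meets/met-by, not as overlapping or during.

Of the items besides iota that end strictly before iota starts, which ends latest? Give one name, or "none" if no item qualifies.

mu

Target iota = [20:20, 21:15].
alpha [17:40, 21:05] → overlaps → excluded.
beta [15:40, 20:45] → overlaps → excluded.
delta [10:15, 15:40] → before → candidate.
epsilon [15:00, 18:50] → before → candidate.
eta [09:10, 15:45] → before → candidate.
gamma [09:30, 11:15] → before → candidate.
kappa [06:50, 08:50] → before → candidate.
mu [18:25, 19:35] → before → candidate.
theta [18:30, 19:25] → before → candidate.
zeta [11:20, 17:40] → before → candidate.
Among candidates, latest end is 19:35 → mu.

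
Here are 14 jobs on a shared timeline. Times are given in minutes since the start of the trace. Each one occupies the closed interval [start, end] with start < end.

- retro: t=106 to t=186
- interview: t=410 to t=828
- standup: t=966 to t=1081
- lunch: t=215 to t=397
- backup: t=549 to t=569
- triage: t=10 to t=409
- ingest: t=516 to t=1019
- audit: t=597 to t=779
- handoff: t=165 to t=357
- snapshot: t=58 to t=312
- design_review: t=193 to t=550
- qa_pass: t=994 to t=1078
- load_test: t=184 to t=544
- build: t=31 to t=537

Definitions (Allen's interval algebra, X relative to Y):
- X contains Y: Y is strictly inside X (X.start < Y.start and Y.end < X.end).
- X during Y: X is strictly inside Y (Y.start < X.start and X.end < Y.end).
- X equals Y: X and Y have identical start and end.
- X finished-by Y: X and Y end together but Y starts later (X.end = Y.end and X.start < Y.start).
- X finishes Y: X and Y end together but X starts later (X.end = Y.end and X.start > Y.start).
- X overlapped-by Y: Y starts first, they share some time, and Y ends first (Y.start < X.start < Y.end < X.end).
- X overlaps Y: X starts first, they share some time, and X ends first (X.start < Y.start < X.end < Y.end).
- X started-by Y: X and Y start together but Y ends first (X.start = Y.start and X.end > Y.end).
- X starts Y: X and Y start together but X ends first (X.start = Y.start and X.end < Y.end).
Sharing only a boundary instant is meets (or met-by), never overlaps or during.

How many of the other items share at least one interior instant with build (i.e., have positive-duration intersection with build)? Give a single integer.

Target build = [t=31, t=537].
audit [t=597, t=779] → after → no.
backup [t=549, t=569] → after → no.
design_review [t=193, t=550] → overlapped-by → counts.
handoff [t=165, t=357] → during → counts.
ingest [t=516, t=1019] → overlapped-by → counts.
interview [t=410, t=828] → overlapped-by → counts.
load_test [t=184, t=544] → overlapped-by → counts.
lunch [t=215, t=397] → during → counts.
qa_pass [t=994, t=1078] → after → no.
retro [t=106, t=186] → during → counts.
snapshot [t=58, t=312] → during → counts.
standup [t=966, t=1081] → after → no.
triage [t=10, t=409] → overlaps → counts.
Total: 9.

9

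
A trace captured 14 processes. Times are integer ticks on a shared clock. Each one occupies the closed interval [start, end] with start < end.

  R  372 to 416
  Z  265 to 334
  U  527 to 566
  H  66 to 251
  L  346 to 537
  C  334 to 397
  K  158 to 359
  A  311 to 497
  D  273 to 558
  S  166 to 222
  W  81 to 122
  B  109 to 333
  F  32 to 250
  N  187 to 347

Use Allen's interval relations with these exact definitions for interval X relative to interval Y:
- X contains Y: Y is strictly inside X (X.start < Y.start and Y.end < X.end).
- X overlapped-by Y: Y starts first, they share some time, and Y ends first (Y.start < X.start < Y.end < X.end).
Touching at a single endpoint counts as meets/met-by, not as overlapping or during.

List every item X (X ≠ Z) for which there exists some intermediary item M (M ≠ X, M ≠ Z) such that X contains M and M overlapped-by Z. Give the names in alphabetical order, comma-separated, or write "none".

D

Target Z = [265, 334].
Intermediaries M with M overlapped-by Z: A, D.
Via A — items with X contains A: D.
Via D — items with X contains D: none.
Union: D.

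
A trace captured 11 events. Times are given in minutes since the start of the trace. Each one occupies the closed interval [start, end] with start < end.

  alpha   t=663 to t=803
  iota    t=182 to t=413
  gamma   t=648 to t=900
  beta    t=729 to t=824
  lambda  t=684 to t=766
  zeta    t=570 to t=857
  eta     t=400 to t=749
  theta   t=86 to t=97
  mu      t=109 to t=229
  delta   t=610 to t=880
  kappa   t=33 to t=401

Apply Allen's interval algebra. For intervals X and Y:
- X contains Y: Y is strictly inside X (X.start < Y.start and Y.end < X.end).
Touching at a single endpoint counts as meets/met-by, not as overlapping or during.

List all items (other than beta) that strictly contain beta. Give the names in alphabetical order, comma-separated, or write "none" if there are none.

delta, gamma, zeta

Target beta = [t=729, t=824].
alpha [t=663, t=803] → overlaps → no.
delta [t=610, t=880] → contains → yes.
eta [t=400, t=749] → overlaps → no.
gamma [t=648, t=900] → contains → yes.
iota [t=182, t=413] → before → no.
kappa [t=33, t=401] → before → no.
lambda [t=684, t=766] → overlaps → no.
mu [t=109, t=229] → before → no.
theta [t=86, t=97] → before → no.
zeta [t=570, t=857] → contains → yes.
Result: delta, gamma, zeta.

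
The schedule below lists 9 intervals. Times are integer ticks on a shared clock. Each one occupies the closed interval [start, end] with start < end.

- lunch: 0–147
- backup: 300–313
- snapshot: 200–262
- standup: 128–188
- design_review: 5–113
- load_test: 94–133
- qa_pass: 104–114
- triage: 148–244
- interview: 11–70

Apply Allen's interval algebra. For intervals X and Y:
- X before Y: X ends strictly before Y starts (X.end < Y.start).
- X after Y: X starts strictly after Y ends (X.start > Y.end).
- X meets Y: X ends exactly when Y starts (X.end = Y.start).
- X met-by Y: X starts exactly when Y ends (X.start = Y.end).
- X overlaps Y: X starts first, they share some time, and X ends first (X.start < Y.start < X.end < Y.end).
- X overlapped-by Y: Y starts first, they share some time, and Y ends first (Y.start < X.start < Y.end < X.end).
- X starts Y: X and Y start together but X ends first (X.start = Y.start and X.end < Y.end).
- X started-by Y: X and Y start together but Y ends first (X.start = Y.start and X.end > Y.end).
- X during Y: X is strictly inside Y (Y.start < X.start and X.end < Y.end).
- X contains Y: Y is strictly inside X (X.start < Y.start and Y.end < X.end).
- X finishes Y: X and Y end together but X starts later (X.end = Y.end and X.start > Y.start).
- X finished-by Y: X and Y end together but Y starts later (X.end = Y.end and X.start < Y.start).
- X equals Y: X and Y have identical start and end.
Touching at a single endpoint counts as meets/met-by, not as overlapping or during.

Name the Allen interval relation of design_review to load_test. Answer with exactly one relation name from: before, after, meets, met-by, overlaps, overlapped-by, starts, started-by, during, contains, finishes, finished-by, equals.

design_review = [5, 113]; load_test = [94, 133].
Compare endpoints: design_review.start < load_test.start, design_review.start < load_test.end, design_review.end > load_test.start, design_review.end < load_test.end.
That pattern is 'overlaps'.

overlaps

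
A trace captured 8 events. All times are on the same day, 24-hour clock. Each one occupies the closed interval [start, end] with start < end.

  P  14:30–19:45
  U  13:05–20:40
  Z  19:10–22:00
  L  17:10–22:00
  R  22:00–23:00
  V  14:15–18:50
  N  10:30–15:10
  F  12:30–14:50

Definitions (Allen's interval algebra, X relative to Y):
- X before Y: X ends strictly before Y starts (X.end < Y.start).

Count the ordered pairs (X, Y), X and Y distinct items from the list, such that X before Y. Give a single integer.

10

Checking all 56 ordered pairs for relation 'before'; matching pairs in alphabetical order:
(F, L): F before L ✓
(F, R): F before R ✓
(F, Z): F before Z ✓
(N, L): N before L ✓
(N, R): N before R ✓
(N, Z): N before Z ✓
(P, R): P before R ✓
(U, R): U before R ✓
(V, R): V before R ✓
(V, Z): V before Z ✓
Count: 10.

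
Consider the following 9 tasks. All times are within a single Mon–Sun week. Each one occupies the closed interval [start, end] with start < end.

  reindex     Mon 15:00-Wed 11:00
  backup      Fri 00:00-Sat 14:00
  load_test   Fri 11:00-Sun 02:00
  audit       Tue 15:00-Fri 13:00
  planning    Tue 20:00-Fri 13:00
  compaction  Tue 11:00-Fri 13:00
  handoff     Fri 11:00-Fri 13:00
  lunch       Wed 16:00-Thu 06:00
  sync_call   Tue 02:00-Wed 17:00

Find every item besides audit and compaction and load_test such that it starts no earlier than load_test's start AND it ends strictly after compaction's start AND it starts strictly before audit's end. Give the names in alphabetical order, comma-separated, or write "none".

Conditions: its start is no earlier than load_test's start (X.start >= Fri 11:00) AND its end is strictly after compaction's start (X.end > Tue 11:00) AND its start is strictly before audit's end (X.start < Fri 13:00).
backup: start Fri 00:00 >= Fri 11:00? ✗; end Sat 14:00 > Tue 11:00? ✓; start Fri 00:00 < Fri 13:00? ✓ → no.
handoff: start Fri 11:00 >= Fri 11:00? ✓; end Fri 13:00 > Tue 11:00? ✓; start Fri 11:00 < Fri 13:00? ✓ → yes.
lunch: start Wed 16:00 >= Fri 11:00? ✗; end Thu 06:00 > Tue 11:00? ✓; start Wed 16:00 < Fri 13:00? ✓ → no.
planning: start Tue 20:00 >= Fri 11:00? ✗; end Fri 13:00 > Tue 11:00? ✓; start Tue 20:00 < Fri 13:00? ✓ → no.
reindex: start Mon 15:00 >= Fri 11:00? ✗; end Wed 11:00 > Tue 11:00? ✓; start Mon 15:00 < Fri 13:00? ✓ → no.
sync_call: start Tue 02:00 >= Fri 11:00? ✗; end Wed 17:00 > Tue 11:00? ✓; start Tue 02:00 < Fri 13:00? ✓ → no.
Result: handoff.

handoff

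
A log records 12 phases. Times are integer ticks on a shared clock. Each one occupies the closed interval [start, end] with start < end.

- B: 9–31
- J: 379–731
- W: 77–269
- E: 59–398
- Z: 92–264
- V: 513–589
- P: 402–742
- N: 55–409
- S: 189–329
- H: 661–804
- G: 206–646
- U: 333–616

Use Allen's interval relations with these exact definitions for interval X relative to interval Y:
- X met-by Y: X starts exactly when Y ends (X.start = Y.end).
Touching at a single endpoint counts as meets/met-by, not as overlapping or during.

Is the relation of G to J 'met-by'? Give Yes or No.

No

G = [206, 646], J = [379, 731].
Actual relation of G to J: overlaps.
Asked whether 'met-by' holds → No.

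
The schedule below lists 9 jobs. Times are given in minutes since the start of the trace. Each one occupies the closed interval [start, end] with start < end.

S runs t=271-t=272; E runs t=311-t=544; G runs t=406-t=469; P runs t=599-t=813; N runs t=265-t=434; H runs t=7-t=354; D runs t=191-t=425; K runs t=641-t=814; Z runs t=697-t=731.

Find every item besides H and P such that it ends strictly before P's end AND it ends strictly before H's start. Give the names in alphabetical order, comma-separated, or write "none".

Conditions: its end is strictly before P's end (X.end < t=813) AND its end is strictly before H's start (X.end < t=7).
D: end t=425 < t=813? ✓; end t=425 < t=7? ✗ → no.
E: end t=544 < t=813? ✓; end t=544 < t=7? ✗ → no.
G: end t=469 < t=813? ✓; end t=469 < t=7? ✗ → no.
K: end t=814 < t=813? ✗; end t=814 < t=7? ✗ → no.
N: end t=434 < t=813? ✓; end t=434 < t=7? ✗ → no.
S: end t=272 < t=813? ✓; end t=272 < t=7? ✗ → no.
Z: end t=731 < t=813? ✓; end t=731 < t=7? ✗ → no.
Result: none.

none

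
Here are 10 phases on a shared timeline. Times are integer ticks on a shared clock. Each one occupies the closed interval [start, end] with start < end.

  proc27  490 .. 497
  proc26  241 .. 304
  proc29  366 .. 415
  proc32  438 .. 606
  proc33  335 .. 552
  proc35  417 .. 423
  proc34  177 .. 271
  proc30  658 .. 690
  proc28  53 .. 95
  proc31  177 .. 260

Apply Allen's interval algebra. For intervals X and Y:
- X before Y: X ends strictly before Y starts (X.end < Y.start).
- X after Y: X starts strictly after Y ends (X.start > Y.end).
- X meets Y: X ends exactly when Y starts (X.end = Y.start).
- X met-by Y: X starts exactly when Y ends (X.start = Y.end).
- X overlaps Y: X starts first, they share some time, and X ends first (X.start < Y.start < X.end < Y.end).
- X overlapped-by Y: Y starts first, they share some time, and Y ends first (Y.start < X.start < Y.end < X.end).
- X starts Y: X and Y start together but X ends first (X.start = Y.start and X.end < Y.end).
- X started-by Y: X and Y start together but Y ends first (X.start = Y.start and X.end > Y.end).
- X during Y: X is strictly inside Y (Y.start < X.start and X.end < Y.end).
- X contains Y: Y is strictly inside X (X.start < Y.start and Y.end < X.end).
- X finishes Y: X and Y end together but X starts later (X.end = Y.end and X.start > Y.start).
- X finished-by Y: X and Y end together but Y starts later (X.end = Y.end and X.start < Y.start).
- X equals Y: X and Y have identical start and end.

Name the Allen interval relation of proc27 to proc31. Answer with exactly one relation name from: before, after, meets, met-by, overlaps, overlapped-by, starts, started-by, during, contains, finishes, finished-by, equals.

proc27 = [490, 497]; proc31 = [177, 260].
Compare endpoints: proc27.start > proc31.start, proc27.start > proc31.end, proc27.end > proc31.start, proc27.end > proc31.end.
That pattern is 'after'.

after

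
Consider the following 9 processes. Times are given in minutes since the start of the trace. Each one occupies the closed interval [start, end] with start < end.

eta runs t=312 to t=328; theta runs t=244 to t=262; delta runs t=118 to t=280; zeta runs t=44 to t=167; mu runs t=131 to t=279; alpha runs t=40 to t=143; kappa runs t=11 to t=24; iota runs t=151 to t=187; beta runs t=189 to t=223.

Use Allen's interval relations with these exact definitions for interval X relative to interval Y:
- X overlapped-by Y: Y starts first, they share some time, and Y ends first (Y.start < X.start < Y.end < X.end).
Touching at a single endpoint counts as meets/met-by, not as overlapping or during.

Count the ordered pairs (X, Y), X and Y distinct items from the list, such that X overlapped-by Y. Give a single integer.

Checking all 72 ordered pairs for relation 'overlapped-by'; matching pairs in alphabetical order:
(delta, alpha): delta overlapped-by alpha ✓
(delta, zeta): delta overlapped-by zeta ✓
(iota, zeta): iota overlapped-by zeta ✓
(mu, alpha): mu overlapped-by alpha ✓
(mu, zeta): mu overlapped-by zeta ✓
(zeta, alpha): zeta overlapped-by alpha ✓
Count: 6.

6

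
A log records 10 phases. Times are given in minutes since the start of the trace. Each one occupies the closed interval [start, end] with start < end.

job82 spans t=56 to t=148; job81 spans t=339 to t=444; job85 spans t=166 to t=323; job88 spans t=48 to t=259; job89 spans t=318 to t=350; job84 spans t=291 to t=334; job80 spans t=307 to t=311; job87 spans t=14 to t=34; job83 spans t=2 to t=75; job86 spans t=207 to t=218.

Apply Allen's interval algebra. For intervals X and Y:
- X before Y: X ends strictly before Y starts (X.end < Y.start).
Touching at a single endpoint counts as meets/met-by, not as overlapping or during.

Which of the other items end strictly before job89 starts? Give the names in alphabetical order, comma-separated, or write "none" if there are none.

Target job89 = [t=318, t=350].
job80 [t=307, t=311] → before → yes.
job81 [t=339, t=444] → overlapped-by → no.
job82 [t=56, t=148] → before → yes.
job83 [t=2, t=75] → before → yes.
job84 [t=291, t=334] → overlaps → no.
job85 [t=166, t=323] → overlaps → no.
job86 [t=207, t=218] → before → yes.
job87 [t=14, t=34] → before → yes.
job88 [t=48, t=259] → before → yes.
Result: job80, job82, job83, job86, job87, job88.

job80, job82, job83, job86, job87, job88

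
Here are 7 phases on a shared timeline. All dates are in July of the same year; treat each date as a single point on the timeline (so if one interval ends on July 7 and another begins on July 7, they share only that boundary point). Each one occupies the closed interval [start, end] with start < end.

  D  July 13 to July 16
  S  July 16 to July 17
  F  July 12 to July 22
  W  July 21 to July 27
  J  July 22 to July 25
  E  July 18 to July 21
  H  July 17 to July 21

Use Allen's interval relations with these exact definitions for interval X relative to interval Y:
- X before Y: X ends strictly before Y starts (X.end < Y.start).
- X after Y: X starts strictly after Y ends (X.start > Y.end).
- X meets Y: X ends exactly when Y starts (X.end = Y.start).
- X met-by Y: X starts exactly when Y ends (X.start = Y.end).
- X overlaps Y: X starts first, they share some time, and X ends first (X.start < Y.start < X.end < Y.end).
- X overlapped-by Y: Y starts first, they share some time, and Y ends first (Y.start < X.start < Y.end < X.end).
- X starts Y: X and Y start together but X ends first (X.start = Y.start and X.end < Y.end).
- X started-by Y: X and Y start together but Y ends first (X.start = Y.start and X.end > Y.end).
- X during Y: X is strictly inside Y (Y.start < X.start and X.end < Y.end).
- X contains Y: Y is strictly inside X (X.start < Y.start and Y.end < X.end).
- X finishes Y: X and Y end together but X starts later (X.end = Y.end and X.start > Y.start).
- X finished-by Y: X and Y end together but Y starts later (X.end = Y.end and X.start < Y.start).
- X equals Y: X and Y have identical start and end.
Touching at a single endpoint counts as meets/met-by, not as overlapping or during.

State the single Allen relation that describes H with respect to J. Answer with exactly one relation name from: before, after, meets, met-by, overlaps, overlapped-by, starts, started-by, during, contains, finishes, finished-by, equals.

before

H = [July 17, July 21]; J = [July 22, July 25].
Compare endpoints: H.start < J.start, H.start < J.end, H.end < J.start, H.end < J.end.
That pattern is 'before'.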